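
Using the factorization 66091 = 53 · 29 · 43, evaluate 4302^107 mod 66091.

6188

Mod 53: 4302 ≡ 9; by Fermat, exponent reduces to 107 mod 52 = 3; 9^3 ≡ 40 (mod 53).
Mod 29: 4302 ≡ 10; by Fermat, exponent reduces to 107 mod 28 = 23; 10^23 ≡ 11 (mod 29).
Mod 43: 4302 ≡ 2; by Fermat, exponent reduces to 107 mod 42 = 23; 2^23 ≡ 39 (mod 43).
Combine by CRT: x ≡ 40 (mod 53), x ≡ 11 (mod 29), x ≡ 39 (mod 43) ⇒ x ≡ 6188 (mod 66091).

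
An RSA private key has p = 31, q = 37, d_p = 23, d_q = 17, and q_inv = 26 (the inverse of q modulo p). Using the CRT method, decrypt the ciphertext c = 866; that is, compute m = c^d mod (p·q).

550

m₁ = c^(d_p) mod p: c ≡ 29 (mod 31), and 29^23 mod 31 = 23.
m₂ = c^(d_q) mod q: c ≡ 15 (mod 37), and 15^17 mod 37 = 32.
h = q_inv·(m₁ − m₂) mod p = 26·(23 − 32) mod 31 = 14.
m = m₂ + h·q = 32 + 14·37 = 550.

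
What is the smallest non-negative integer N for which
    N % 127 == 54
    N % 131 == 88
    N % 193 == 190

1587808

From N ≡ 54 (mod 127) write N = 54 + 127t. Substituting into N ≡ 88 (mod 131) gives 127t ≡ 34 (mod 131), and since 127⁻¹ ≡ 98 (mod 131), t ≡ 57. Hence N ≡ 54 + 127·57 = 7293 (mod 16637).
From N ≡ 7293 (mod 16637) write N = 7293 + 16637t. Substituting into N ≡ 190 (mod 193) gives 16637t ≡ 38 (mod 193), and since 39⁻¹ ≡ 99 (mod 193), t ≡ 95. Hence N ≡ 7293 + 16637·95 = 1587808 (mod 3210941).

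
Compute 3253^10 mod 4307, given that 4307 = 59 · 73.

470

Mod 59: 3253 ≡ 8; 8^10 ≡ 57 (mod 59).
Mod 73: 3253 ≡ 41; 41^10 ≡ 32 (mod 73).
Combine by CRT: x ≡ 57 (mod 59), x ≡ 32 (mod 73) ⇒ x ≡ 470 (mod 4307).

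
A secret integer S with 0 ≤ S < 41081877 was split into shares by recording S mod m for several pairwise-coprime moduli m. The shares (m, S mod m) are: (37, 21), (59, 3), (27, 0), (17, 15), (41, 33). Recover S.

The moduli are pairwise coprime; N = 37·59·27·17·41 = 41081877.
N/37 = 1110321; 1110321 ≡ 25 (mod 37); 25·3 ≡ 1, so inverse 3.
N/59 = 696303; 696303 ≡ 44 (mod 59); 44·55 ≡ 1, so inverse 55.
N/27 = 1521551; 1521551 ≡ 20 (mod 27); 20·23 ≡ 1, so inverse 23.
N/17 = 2416581; 2416581 ≡ 14 (mod 17); 14·11 ≡ 1, so inverse 11.
N/41 = 1001997; 1001997 ≡ 39 (mod 41); 39·20 ≡ 1, so inverse 20.
S ≡ 21·1110321·3 + 3·696303·55 + 0·1521551·23 + 15·2416581·11 + 33·1001997·20 = 1244894103.
1244894103 mod 41081877 = 12437793.

12437793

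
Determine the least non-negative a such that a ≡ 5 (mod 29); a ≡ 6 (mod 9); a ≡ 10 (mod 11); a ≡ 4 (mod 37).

The moduli are pairwise coprime; N = 29·9·11·37 = 106227.
N/29 = 3663; 3663 ≡ 9 (mod 29); 9·13 ≡ 1, so inverse 13.
N/9 = 11803; 11803 ≡ 4 (mod 9); 4·7 ≡ 1, so inverse 7.
N/11 = 9657; 9657 ≡ 10 (mod 11); 10·10 ≡ 1, so inverse 10.
N/37 = 2871; 2871 ≡ 22 (mod 37); 22·32 ≡ 1, so inverse 32.
a ≡ 5·3663·13 + 6·11803·7 + 10·9657·10 + 4·2871·32 = 2067009.
2067009 mod 106227 = 48696.

48696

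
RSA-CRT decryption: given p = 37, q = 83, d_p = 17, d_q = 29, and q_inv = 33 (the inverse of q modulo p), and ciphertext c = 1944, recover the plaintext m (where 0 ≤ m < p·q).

246

m₁ = c^(d_p) mod p: c ≡ 20 (mod 37), and 20^17 mod 37 = 24.
m₂ = c^(d_q) mod q: c ≡ 35 (mod 83), and 35^29 mod 83 = 80.
h = q_inv·(m₁ − m₂) mod p = 33·(24 − 80) mod 37 = 2.
m = m₂ + h·q = 80 + 2·83 = 246.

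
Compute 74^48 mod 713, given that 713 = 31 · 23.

Mod 31: 74 ≡ 12; by Fermat, exponent reduces to 48 mod 30 = 18; 12^18 ≡ 8 (mod 31).
Mod 23: 74 ≡ 5; by Fermat, exponent reduces to 48 mod 22 = 4; 5^4 ≡ 4 (mod 23).
Combine by CRT: x ≡ 8 (mod 31), x ≡ 4 (mod 23) ⇒ x ≡ 349 (mod 713).

349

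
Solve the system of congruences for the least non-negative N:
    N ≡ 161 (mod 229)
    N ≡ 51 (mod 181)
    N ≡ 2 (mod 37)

1400267

The moduli are pairwise coprime; M = 229·181·37 = 1533613.
M/229 = 6697; 6697 ≡ 56 (mod 229); 56·45 ≡ 1, so inverse 45.
M/181 = 8473; 8473 ≡ 147 (mod 181); 147·165 ≡ 1, so inverse 165.
M/37 = 41449; 41449 ≡ 9 (mod 37); 9·33 ≡ 1, so inverse 33.
N ≡ 161·6697·45 + 51·8473·165 + 2·41449·33 = 122555694.
122555694 mod 1533613 = 1400267.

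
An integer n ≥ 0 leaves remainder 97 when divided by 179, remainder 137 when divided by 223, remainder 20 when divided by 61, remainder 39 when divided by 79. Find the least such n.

The moduli are pairwise coprime; M = 179·223·61·79 = 192360023.
M/179 = 1074637; 1074637 ≡ 100 (mod 179); 100·145 ≡ 1, so inverse 145.
M/223 = 862601; 862601 ≡ 37 (mod 223); 37·217 ≡ 1, so inverse 217.
M/61 = 3153443; 3153443 ≡ 48 (mod 61); 48·14 ≡ 1, so inverse 14.
M/79 = 2434937; 2434937 ≡ 78 (mod 79); 78·78 ≡ 1, so inverse 78.
n ≡ 97·1074637·145 + 137·862601·217 + 20·3153443·14 + 39·2434937·78 = 49049076928.
49049076928 mod 192360023 = 189631086.

189631086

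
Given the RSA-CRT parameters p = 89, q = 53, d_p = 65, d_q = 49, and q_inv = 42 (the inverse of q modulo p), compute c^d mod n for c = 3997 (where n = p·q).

1346

m₁ = c^(d_p) mod p: c ≡ 81 (mod 89), and 81^65 mod 89 = 11.
m₂ = c^(d_q) mod q: c ≡ 22 (mod 53), and 22^49 mod 53 = 21.
h = q_inv·(m₁ − m₂) mod p = 42·(11 − 21) mod 89 = 25.
m = m₂ + h·q = 21 + 25·53 = 1346.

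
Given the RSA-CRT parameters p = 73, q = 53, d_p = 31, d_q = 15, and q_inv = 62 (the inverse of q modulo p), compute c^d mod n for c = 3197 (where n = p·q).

m₁ = c^(d_p) mod p: c ≡ 58 (mod 73), and 58^31 mod 73 = 68.
m₂ = c^(d_q) mod q: c ≡ 17 (mod 53), and 17^15 mod 53 = 29.
h = q_inv·(m₁ − m₂) mod p = 62·(68 − 29) mod 73 = 9.
m = m₂ + h·q = 29 + 9·53 = 506.

506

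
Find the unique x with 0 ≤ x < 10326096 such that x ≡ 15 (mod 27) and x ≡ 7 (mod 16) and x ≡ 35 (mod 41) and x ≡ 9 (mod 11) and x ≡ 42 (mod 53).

The moduli are pairwise coprime; N = 27·16·41·11·53 = 10326096.
N/27 = 382448; 382448 ≡ 20 (mod 27); 20·23 ≡ 1, so inverse 23.
N/16 = 645381; 645381 ≡ 5 (mod 16); 5·13 ≡ 1, so inverse 13.
N/41 = 251856; 251856 ≡ 34 (mod 41); 34·35 ≡ 1, so inverse 35.
N/11 = 938736; 938736 ≡ 7 (mod 11); 7·8 ≡ 1, so inverse 8.
N/53 = 194832; 194832 ≡ 4 (mod 53); 4·40 ≡ 1, so inverse 40.
x ≡ 15·382448·23 + 7·645381·13 + 35·251856·35 + 9·938736·8 + 42·194832·40 = 894104583.
894104583 mod 10326096 = 6060327.

6060327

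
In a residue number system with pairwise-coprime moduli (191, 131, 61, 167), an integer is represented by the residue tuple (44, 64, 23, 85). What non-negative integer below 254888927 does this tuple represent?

21776718

The moduli are pairwise coprime; N = 191·131·61·167 = 254888927.
N/191 = 1334497; 1334497 ≡ 171 (mod 191); 171·105 ≡ 1, so inverse 105.
N/131 = 1945717; 1945717 ≡ 105 (mod 131); 105·5 ≡ 1, so inverse 5.
N/61 = 4178507; 4178507 ≡ 7 (mod 61); 7·35 ≡ 1, so inverse 35.
N/167 = 1526281; 1526281 ≡ 68 (mod 167); 68·140 ≡ 1, so inverse 140.
x ≡ 44·1334497·105 + 64·1945717·5 + 23·4178507·35 + 85·1526281·140 = 28314447615.
28314447615 mod 254888927 = 21776718.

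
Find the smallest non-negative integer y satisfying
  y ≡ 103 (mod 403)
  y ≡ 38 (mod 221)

gcd(403, 221) = 13 and 13 | (38 − 103), so the pair is consistent; merging gives y ≡ 5342 (mod 6851), where 6851 = lcm(403, 221).
The solution is unique modulo lcm(403, 221) = 6851.

5342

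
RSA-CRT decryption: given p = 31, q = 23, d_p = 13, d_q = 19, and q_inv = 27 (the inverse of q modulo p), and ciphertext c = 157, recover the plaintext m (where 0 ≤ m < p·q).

m₁ = c^(d_p) mod p: c ≡ 2 (mod 31), and 2^13 mod 31 = 8.
m₂ = c^(d_q) mod q: c ≡ 19 (mod 23), and 19^19 mod 23 = 14.
h = q_inv·(m₁ − m₂) mod p = 27·(8 − 14) mod 31 = 24.
m = m₂ + h·q = 14 + 24·23 = 566.

566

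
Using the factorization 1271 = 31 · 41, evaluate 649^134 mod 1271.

Mod 31: 649 ≡ 29; by Fermat, exponent reduces to 134 mod 30 = 14; 29^14 ≡ 16 (mod 31).
Mod 41: 649 ≡ 34; by Fermat, exponent reduces to 134 mod 40 = 14; 34^14 ≡ 2 (mod 41).
Combine by CRT: x ≡ 16 (mod 31), x ≡ 2 (mod 41) ⇒ x ≡ 822 (mod 1271).

822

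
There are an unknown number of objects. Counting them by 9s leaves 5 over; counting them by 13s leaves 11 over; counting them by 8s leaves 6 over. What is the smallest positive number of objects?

The moduli are pairwise coprime; M = 9·13·8 = 936.
M/9 = 104; 104 ≡ 5 (mod 9); 5·2 ≡ 1, so inverse 2.
M/13 = 72; 72 ≡ 7 (mod 13); 7·2 ≡ 1, so inverse 2.
M/8 = 117; 117 ≡ 5 (mod 8); 5·5 ≡ 1, so inverse 5.
N ≡ 5·104·2 + 11·72·2 + 6·117·5 = 6134.
6134 mod 936 = 518.

518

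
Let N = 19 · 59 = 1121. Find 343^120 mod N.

Mod 19: 343 ≡ 1; by Fermat, exponent reduces to 120 mod 18 = 12; 1^12 ≡ 1 (mod 19).
Mod 59: 343 ≡ 48; by Fermat, exponent reduces to 120 mod 58 = 4; 48^4 ≡ 9 (mod 59).
Combine by CRT: x ≡ 1 (mod 19), x ≡ 9 (mod 59) ⇒ x ≡ 894 (mod 1121).

894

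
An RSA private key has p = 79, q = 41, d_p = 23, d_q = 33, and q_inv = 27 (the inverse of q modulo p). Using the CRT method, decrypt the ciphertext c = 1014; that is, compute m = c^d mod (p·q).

m₁ = c^(d_p) mod p: c ≡ 66 (mod 79), and 66^23 mod 79 = 70.
m₂ = c^(d_q) mod q: c ≡ 30 (mod 41), and 30^33 mod 41 = 7.
h = q_inv·(m₁ − m₂) mod p = 27·(70 − 7) mod 79 = 42.
m = m₂ + h·q = 7 + 42·41 = 1729.

1729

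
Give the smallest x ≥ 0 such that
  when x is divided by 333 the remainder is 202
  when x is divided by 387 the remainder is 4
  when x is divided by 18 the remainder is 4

gcd(333, 387) = 9 and 9 | (4 − 202), so the pair is consistent; merging gives x ≡ 6196 (mod 14319), where 14319 = lcm(333, 387).
gcd(14319, 18) = 9 and 9 | (4 − 6196), so the pair is consistent; merging gives x ≡ 6196 (mod 28638), where 28638 = lcm(14319, 18).
The solution is unique modulo lcm(333, 387, 18) = 28638.

6196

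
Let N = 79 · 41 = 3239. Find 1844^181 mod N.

Mod 79: 1844 ≡ 27; by Fermat, exponent reduces to 181 mod 78 = 25; 27^25 ≡ 41 (mod 79).
Mod 41: 1844 ≡ 40; by Fermat, exponent reduces to 181 mod 40 = 21; 40^21 ≡ 40 (mod 41).
Combine by CRT: x ≡ 41 (mod 79), x ≡ 40 (mod 41) ⇒ x ≡ 1147 (mod 3239).

1147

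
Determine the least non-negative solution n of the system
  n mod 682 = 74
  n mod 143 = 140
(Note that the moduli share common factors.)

gcd(682, 143) = 11 and 11 | (140 − 74), so the pair is consistent; merging gives n ≡ 7576 (mod 8866), where 8866 = lcm(682, 143).
The solution is unique modulo lcm(682, 143) = 8866.

7576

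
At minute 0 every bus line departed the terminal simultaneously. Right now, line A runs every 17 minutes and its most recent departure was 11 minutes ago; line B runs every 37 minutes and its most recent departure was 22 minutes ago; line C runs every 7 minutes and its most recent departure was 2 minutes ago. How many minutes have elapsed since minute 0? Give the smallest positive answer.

1983

From t ≡ 11 (mod 17) write t = 11 + 17s. Substituting into t ≡ 22 (mod 37) gives 17s ≡ 11 (mod 37), and since 17⁻¹ ≡ 24 (mod 37), s ≡ 5. Hence t ≡ 11 + 17·5 = 96 (mod 629).
From t ≡ 96 (mod 629) write t = 96 + 629s. Substituting into t ≡ 2 (mod 7) gives 629s ≡ 4 (mod 7), and since 6⁻¹ ≡ 6 (mod 7), s ≡ 3. Hence t ≡ 96 + 629·3 = 1983 (mod 4403).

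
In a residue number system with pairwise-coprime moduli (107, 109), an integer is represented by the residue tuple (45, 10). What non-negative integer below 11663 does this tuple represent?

7749

From x ≡ 45 (mod 107) write x = 45 + 107t. Substituting into x ≡ 10 (mod 109) gives 107t ≡ 74 (mod 109), and since 107⁻¹ ≡ 54 (mod 109), t ≡ 72. Hence x ≡ 45 + 107·72 = 7749 (mod 11663).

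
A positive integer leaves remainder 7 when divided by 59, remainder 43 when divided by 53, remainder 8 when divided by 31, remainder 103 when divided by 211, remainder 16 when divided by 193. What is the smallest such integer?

The moduli are pairwise coprime; M = 59·53·31·211·193 = 3947565451.
M/59 = 66907889; 66907889 ≡ 1 (mod 59), inverse 1.
M/53 = 74482367; 74482367 ≡ 36 (mod 53); 36·28 ≡ 1, so inverse 28.
M/31 = 127340821; 127340821 ≡ 13 (mod 31); 13·12 ≡ 1, so inverse 12.
M/211 = 18708841; 18708841 ≡ 104 (mod 211); 104·140 ≡ 1, so inverse 140.
M/193 = 20453707; 20453707 ≡ 146 (mod 193); 146·78 ≡ 1, so inverse 78.
N ≡ 7·66907889·1 + 43·74482367·28 + 8·127340821·12 + 103·18708841·140 + 16·20453707·78 = 397677557463.
397677557463 mod 3947565451 = 2921012363.

2921012363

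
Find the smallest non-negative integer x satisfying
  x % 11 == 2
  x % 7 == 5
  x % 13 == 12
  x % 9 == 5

The moduli are pairwise coprime; N = 11·7·13·9 = 9009.
N/11 = 819; 819 ≡ 5 (mod 11); 5·9 ≡ 1, so inverse 9.
N/7 = 1287; 1287 ≡ 6 (mod 7); 6·6 ≡ 1, so inverse 6.
N/13 = 693; 693 ≡ 4 (mod 13); 4·10 ≡ 1, so inverse 10.
N/9 = 1001; 1001 ≡ 2 (mod 9); 2·5 ≡ 1, so inverse 5.
x ≡ 2·819·9 + 5·1287·6 + 12·693·10 + 5·1001·5 = 161537.
161537 mod 9009 = 8384.

8384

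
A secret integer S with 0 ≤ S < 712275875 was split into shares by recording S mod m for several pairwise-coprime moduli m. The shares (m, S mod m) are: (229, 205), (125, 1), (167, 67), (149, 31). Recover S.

419178751

Combine the congruences pairwise.
From S ≡ 205 (mod 229) write S = 205 + 229t. Substituting into S ≡ 1 (mod 125) gives 229t ≡ 46 (mod 125), and since 104⁻¹ ≡ 119 (mod 125), t ≡ 99. Hence S ≡ 205 + 229·99 = 22876 (mod 28625).
From S ≡ 22876 (mod 28625) write S = 22876 + 28625t. Substituting into S ≡ 67 (mod 167) gives 28625t ≡ 70 (mod 167), and since 68⁻¹ ≡ 140 (mod 167), t ≡ 114. Hence S ≡ 22876 + 28625·114 = 3286126 (mod 4780375).
From S ≡ 3286126 (mod 4780375) write S = 3286126 + 4780375t. Substituting into S ≡ 31 (mod 149) gives 4780375t ≡ 100 (mod 149), and since 8⁻¹ ≡ 56 (mod 149), t ≡ 87. Hence S ≡ 3286126 + 4780375·87 = 419178751 (mod 712275875).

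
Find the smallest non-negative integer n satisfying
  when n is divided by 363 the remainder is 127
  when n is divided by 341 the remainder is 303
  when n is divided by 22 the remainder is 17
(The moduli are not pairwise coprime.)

3031

gcd(363, 341) = 11 and 11 | (303 − 127), so the pair is consistent; merging gives n ≡ 3031 (mod 11253), where 11253 = lcm(363, 341).
gcd(11253, 22) = 11 and 11 | (17 − 3031), so the pair is consistent; merging gives n ≡ 3031 (mod 22506), where 22506 = lcm(11253, 22).
The solution is unique modulo lcm(363, 341, 22) = 22506.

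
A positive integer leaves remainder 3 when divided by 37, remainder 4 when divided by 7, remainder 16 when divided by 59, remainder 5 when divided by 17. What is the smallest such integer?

257079

The moduli are pairwise coprime; N = 37·7·59·17 = 259777.
N/37 = 7021; 7021 ≡ 28 (mod 37); 28·4 ≡ 1, so inverse 4.
N/7 = 37111; 37111 ≡ 4 (mod 7); 4·2 ≡ 1, so inverse 2.
N/59 = 4403; 4403 ≡ 37 (mod 59); 37·8 ≡ 1, so inverse 8.
N/17 = 15281; 15281 ≡ 15 (mod 17); 15·8 ≡ 1, so inverse 8.
m ≡ 3·7021·4 + 4·37111·2 + 16·4403·8 + 5·15281·8 = 1555964.
1555964 mod 259777 = 257079.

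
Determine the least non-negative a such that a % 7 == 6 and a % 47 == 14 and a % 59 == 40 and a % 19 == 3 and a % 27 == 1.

The moduli are pairwise coprime; N = 7·47·59·19·27 = 9957843.
N/7 = 1422549; 1422549 ≡ 2 (mod 7); 2·4 ≡ 1, so inverse 4.
N/47 = 211869; 211869 ≡ 40 (mod 47); 40·20 ≡ 1, so inverse 20.
N/59 = 168777; 168777 ≡ 37 (mod 59); 37·8 ≡ 1, so inverse 8.
N/19 = 524097; 524097 ≡ 1 (mod 19), inverse 1.
N/27 = 368809; 368809 ≡ 16 (mod 27); 16·22 ≡ 1, so inverse 22.
a ≡ 6·1422549·4 + 14·211869·20 + 40·168777·8 + 3·524097·1 + 1·368809·22 = 157159225.
157159225 mod 9957843 = 7791580.

7791580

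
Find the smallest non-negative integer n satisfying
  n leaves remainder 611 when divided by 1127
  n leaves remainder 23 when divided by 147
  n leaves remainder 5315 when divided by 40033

Combine the congruences pairwise.
gcd(1127, 147) = 49 and 49 | (23 − 611), so the pair is consistent; merging gives n ≡ 611 (mod 3381), where 3381 = lcm(1127, 147).
gcd(3381, 40033) = 49 and 49 | (5315 − 611), so the pair is consistent; merging gives n ≡ 605810 (mod 2762277), where 2762277 = lcm(3381, 40033).
The solution is unique modulo lcm(1127, 147, 40033) = 2762277.

605810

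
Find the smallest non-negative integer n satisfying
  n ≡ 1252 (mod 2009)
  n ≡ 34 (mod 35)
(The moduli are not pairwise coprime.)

7279

gcd(2009, 35) = 7 and 7 | (34 − 1252), so the pair is consistent; merging gives n ≡ 7279 (mod 10045), where 10045 = lcm(2009, 35).
The solution is unique modulo lcm(2009, 35) = 10045.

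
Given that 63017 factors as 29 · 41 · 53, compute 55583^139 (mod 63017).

Mod 29: 55583 ≡ 19; by Fermat, exponent reduces to 139 mod 28 = 27; 19^27 ≡ 26 (mod 29).
Mod 41: 55583 ≡ 28; by Fermat, exponent reduces to 139 mod 40 = 19; 28^19 ≡ 19 (mod 41).
Mod 53: 55583 ≡ 39; by Fermat, exponent reduces to 139 mod 52 = 35; 39^35 ≡ 21 (mod 53).
Combine by CRT: x ≡ 26 (mod 29), x ≡ 19 (mod 41), x ≡ 21 (mod 53) ⇒ x ≡ 32245 (mod 63017).

32245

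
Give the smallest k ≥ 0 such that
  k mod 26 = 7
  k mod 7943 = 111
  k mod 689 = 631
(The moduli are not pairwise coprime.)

gcd(26, 7943) = 13 and 13 | (111 − 7), so the pair is consistent; merging gives k ≡ 111 (mod 15886), where 15886 = lcm(26, 7943).
gcd(15886, 689) = 13 and 13 | (631 − 111), so the pair is consistent; merging gives k ≡ 492577 (mod 841958), where 841958 = lcm(15886, 689).
The solution is unique modulo lcm(26, 7943, 689) = 841958.

492577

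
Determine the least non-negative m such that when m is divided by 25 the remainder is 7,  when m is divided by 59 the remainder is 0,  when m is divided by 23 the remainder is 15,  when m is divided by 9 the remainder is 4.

The moduli are pairwise coprime; N = 25·59·23·9 = 305325.
N/25 = 12213; 12213 ≡ 13 (mod 25); 13·2 ≡ 1, so inverse 2.
N/59 = 5175; 5175 ≡ 42 (mod 59); 42·52 ≡ 1, so inverse 52.
N/23 = 13275; 13275 ≡ 4 (mod 23); 4·6 ≡ 1, so inverse 6.
N/9 = 33925; 33925 ≡ 4 (mod 9); 4·7 ≡ 1, so inverse 7.
m ≡ 7·12213·2 + 0·5175·52 + 15·13275·6 + 4·33925·7 = 2315632.
2315632 mod 305325 = 178357.

178357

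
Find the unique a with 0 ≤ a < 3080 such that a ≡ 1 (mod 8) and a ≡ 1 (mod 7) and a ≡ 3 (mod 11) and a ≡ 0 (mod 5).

1345

The moduli are pairwise coprime; N = 8·7·11·5 = 3080.
N/8 = 385; 385 ≡ 1 (mod 8), inverse 1.
N/7 = 440; 440 ≡ 6 (mod 7); 6·6 ≡ 1, so inverse 6.
N/11 = 280; 280 ≡ 5 (mod 11); 5·9 ≡ 1, so inverse 9.
N/5 = 616; 616 ≡ 1 (mod 5), inverse 1.
a ≡ 1·385·1 + 1·440·6 + 3·280·9 + 0·616·1 = 10585.
10585 mod 3080 = 1345.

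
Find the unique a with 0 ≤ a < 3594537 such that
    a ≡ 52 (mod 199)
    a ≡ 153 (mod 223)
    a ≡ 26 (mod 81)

The moduli are pairwise coprime; N = 199·223·81 = 3594537.
N/199 = 18063; 18063 ≡ 153 (mod 199); 153·186 ≡ 1, so inverse 186.
N/223 = 16119; 16119 ≡ 63 (mod 223); 63·177 ≡ 1, so inverse 177.
N/81 = 44377; 44377 ≡ 70 (mod 81); 70·22 ≡ 1, so inverse 22.
a ≡ 52·18063·186 + 153·16119·177 + 26·44377·22 = 636607619.
636607619 mod 3594537 = 374570.

374570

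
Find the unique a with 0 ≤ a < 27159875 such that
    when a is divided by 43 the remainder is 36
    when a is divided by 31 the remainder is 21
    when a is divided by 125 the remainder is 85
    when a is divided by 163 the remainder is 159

16251585

The moduli are pairwise coprime; N = 43·31·125·163 = 27159875.
N/43 = 631625; 631625 ≡ 41 (mod 43); 41·21 ≡ 1, so inverse 21.
N/31 = 876125; 876125 ≡ 3 (mod 31); 3·21 ≡ 1, so inverse 21.
N/125 = 217279; 217279 ≡ 29 (mod 125); 29·69 ≡ 1, so inverse 69.
N/163 = 166625; 166625 ≡ 39 (mod 163); 39·46 ≡ 1, so inverse 46.
a ≡ 36·631625·21 + 21·876125·21 + 85·217279·69 + 159·166625·46 = 3356916210.
3356916210 mod 27159875 = 16251585.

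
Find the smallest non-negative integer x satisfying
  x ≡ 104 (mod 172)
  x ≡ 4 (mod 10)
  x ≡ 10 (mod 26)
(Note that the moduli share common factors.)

Combine the congruences pairwise.
gcd(172, 10) = 2 and 2 | (4 − 104), so the pair is consistent; merging gives x ≡ 104 (mod 860), where 860 = lcm(172, 10).
gcd(860, 26) = 2 and 2 | (10 − 104), so the pair is consistent; merging gives x ≡ 4404 (mod 11180), where 11180 = lcm(860, 26).
The solution is unique modulo lcm(172, 10, 26) = 11180.

4404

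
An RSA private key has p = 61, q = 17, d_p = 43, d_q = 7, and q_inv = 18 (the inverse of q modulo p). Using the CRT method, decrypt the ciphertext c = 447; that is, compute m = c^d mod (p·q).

741

m₁ = c^(d_p) mod p: c ≡ 20 (mod 61), and 20^43 mod 61 = 9.
m₂ = c^(d_q) mod q: c ≡ 5 (mod 17), and 5^7 mod 17 = 10.
h = q_inv·(m₁ − m₂) mod p = 18·(9 − 10) mod 61 = 43.
m = m₂ + h·q = 10 + 43·17 = 741.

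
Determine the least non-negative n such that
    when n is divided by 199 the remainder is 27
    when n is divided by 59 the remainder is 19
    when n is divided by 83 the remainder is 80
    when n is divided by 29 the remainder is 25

19866794

The moduli are pairwise coprime; M = 199·59·83·29 = 28260587.
M/199 = 142013; 142013 ≡ 126 (mod 199); 126·169 ≡ 1, so inverse 169.
M/59 = 478993; 478993 ≡ 31 (mod 59); 31·40 ≡ 1, so inverse 40.
M/83 = 340489; 340489 ≡ 23 (mod 83); 23·65 ≡ 1, so inverse 65.
M/29 = 974503; 974503 ≡ 16 (mod 29); 16·20 ≡ 1, so inverse 20.
n ≡ 27·142013·169 + 19·478993·40 + 80·340489·65 + 25·974503·20 = 3269834299.
3269834299 mod 28260587 = 19866794.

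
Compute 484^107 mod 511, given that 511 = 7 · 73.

Mod 7: 484 ≡ 1; by Fermat, exponent reduces to 107 mod 6 = 5; 1^5 ≡ 1 (mod 7).
Mod 73: 484 ≡ 46; by Fermat, exponent reduces to 107 mod 72 = 35; 46^35 ≡ 27 (mod 73).
Combine by CRT: x ≡ 1 (mod 7), x ≡ 27 (mod 73) ⇒ x ≡ 246 (mod 511).

246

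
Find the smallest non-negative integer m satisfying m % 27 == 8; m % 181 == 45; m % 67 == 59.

280052

The moduli are pairwise coprime; N = 27·181·67 = 327429.
N/27 = 12127; 12127 ≡ 4 (mod 27); 4·7 ≡ 1, so inverse 7.
N/181 = 1809; 1809 ≡ 180 (mod 181); 180·180 ≡ 1, so inverse 180.
N/67 = 4887; 4887 ≡ 63 (mod 67); 63·50 ≡ 1, so inverse 50.
m ≡ 8·12127·7 + 45·1809·180 + 59·4887·50 = 29748662.
29748662 mod 327429 = 280052.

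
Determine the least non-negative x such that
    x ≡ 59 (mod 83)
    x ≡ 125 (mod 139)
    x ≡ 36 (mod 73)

The moduli are pairwise coprime; N = 83·139·73 = 842201.
N/83 = 10147; 10147 ≡ 21 (mod 83); 21·4 ≡ 1, so inverse 4.
N/139 = 6059; 6059 ≡ 82 (mod 139); 82·39 ≡ 1, so inverse 39.
N/73 = 11537; 11537 ≡ 3 (mod 73); 3·49 ≡ 1, so inverse 49.
x ≡ 59·10147·4 + 125·6059·39 + 36·11537·49 = 52283585.
52283585 mod 842201 = 67123.

67123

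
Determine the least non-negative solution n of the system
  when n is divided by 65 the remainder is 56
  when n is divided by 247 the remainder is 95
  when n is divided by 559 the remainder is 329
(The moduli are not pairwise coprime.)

13186

gcd(65, 247) = 13 and 13 | (95 − 56), so the pair is consistent; merging gives n ≡ 836 (mod 1235), where 1235 = lcm(65, 247).
gcd(1235, 559) = 13 and 13 | (329 − 836), so the pair is consistent; merging gives n ≡ 13186 (mod 53105), where 53105 = lcm(1235, 559).
The solution is unique modulo lcm(65, 247, 559) = 53105.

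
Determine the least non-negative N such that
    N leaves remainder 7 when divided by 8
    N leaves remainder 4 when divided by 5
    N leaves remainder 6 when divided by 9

159

The moduli are pairwise coprime; M = 8·5·9 = 360.
M/8 = 45; 45 ≡ 5 (mod 8); 5·5 ≡ 1, so inverse 5.
M/5 = 72; 72 ≡ 2 (mod 5); 2·3 ≡ 1, so inverse 3.
M/9 = 40; 40 ≡ 4 (mod 9); 4·7 ≡ 1, so inverse 7.
N ≡ 7·45·5 + 4·72·3 + 6·40·7 = 4119.
4119 mod 360 = 159.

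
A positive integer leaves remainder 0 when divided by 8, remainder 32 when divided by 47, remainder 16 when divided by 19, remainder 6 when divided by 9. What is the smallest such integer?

The moduli are pairwise coprime; N = 8·47·19·9 = 64296.
N/8 = 8037; 8037 ≡ 5 (mod 8); 5·5 ≡ 1, so inverse 5.
N/47 = 1368; 1368 ≡ 5 (mod 47); 5·19 ≡ 1, so inverse 19.
N/19 = 3384; 3384 ≡ 2 (mod 19); 2·10 ≡ 1, so inverse 10.
N/9 = 7144; 7144 ≡ 7 (mod 9); 7·4 ≡ 1, so inverse 4.
k ≡ 0·8037·5 + 32·1368·19 + 16·3384·10 + 6·7144·4 = 1544640.
1544640 mod 64296 = 1536.

1536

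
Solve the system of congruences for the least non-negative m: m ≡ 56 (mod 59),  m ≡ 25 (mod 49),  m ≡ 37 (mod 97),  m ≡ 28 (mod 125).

17154778

Combine the congruences pairwise.
From m ≡ 56 (mod 59) write m = 56 + 59t. Substituting into m ≡ 25 (mod 49) gives 59t ≡ 18 (mod 49), and since 10⁻¹ ≡ 5 (mod 49), t ≡ 41. Hence m ≡ 56 + 59·41 = 2475 (mod 2891).
From m ≡ 2475 (mod 2891) write m = 2475 + 2891t. Substituting into m ≡ 37 (mod 97) gives 2891t ≡ 84 (mod 97), and since 78⁻¹ ≡ 51 (mod 97), t ≡ 16. Hence m ≡ 2475 + 2891·16 = 48731 (mod 280427).
From m ≡ 48731 (mod 280427) write m = 48731 + 280427t. Substituting into m ≡ 28 (mod 125) gives 280427t ≡ 47 (mod 125), and since 52⁻¹ ≡ 113 (mod 125), t ≡ 61. Hence m ≡ 48731 + 280427·61 = 17154778 (mod 35053375).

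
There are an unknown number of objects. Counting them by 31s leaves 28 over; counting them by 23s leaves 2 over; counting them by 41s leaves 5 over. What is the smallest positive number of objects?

11157

The moduli are pairwise coprime; M = 31·23·41 = 29233.
M/31 = 943; 943 ≡ 13 (mod 31); 13·12 ≡ 1, so inverse 12.
M/23 = 1271; 1271 ≡ 6 (mod 23); 6·4 ≡ 1, so inverse 4.
M/41 = 713; 713 ≡ 16 (mod 41); 16·18 ≡ 1, so inverse 18.
N ≡ 28·943·12 + 2·1271·4 + 5·713·18 = 391186.
391186 mod 29233 = 11157.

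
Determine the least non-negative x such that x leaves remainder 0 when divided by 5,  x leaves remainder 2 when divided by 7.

30

From x ≡ 0 (mod 5) write x = 0 + 5t. Substituting into x ≡ 2 (mod 7) gives 5t ≡ 2 (mod 7), and since 5⁻¹ ≡ 3 (mod 7), t ≡ 6. Hence x ≡ 0 + 5·6 = 30 (mod 35).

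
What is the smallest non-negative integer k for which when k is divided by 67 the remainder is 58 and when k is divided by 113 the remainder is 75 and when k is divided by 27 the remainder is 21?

From k ≡ 58 (mod 67) write k = 58 + 67t. Substituting into k ≡ 75 (mod 113) gives 67t ≡ 17 (mod 113), and since 67⁻¹ ≡ 27 (mod 113), t ≡ 7. Hence k ≡ 58 + 67·7 = 527 (mod 7571).
From k ≡ 527 (mod 7571) write k = 527 + 7571t. Substituting into k ≡ 21 (mod 27) gives 7571t ≡ 7 (mod 27), and since 11⁻¹ ≡ 5 (mod 27), t ≡ 8. Hence k ≡ 527 + 7571·8 = 61095 (mod 204417).

61095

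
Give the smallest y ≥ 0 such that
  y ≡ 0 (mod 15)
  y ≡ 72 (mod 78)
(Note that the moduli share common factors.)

150

Combine the congruences pairwise.
gcd(15, 78) = 3 and 3 | (72 − 0), so the pair is consistent; merging gives y ≡ 150 (mod 390), where 390 = lcm(15, 78).
The solution is unique modulo lcm(15, 78) = 390.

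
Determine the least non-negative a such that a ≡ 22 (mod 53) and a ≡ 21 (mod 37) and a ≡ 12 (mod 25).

From a ≡ 22 (mod 53) write a = 22 + 53t. Substituting into a ≡ 21 (mod 37) gives 53t ≡ 36 (mod 37), and since 16⁻¹ ≡ 7 (mod 37), t ≡ 30. Hence a ≡ 22 + 53·30 = 1612 (mod 1961).
From a ≡ 1612 (mod 1961) write a = 1612 + 1961t. Substituting into a ≡ 12 (mod 25) gives 1961t ≡ 0 (mod 25), and since 11⁻¹ ≡ 16 (mod 25), t ≡ 0. Hence a ≡ 1612 + 1961·0 = 1612 (mod 49025).

1612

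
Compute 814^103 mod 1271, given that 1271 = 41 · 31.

667

Mod 41: 814 ≡ 35; by Fermat, exponent reduces to 103 mod 40 = 23; 35^23 ≡ 11 (mod 41).
Mod 31: 814 ≡ 8; by Fermat, exponent reduces to 103 mod 30 = 13; 8^13 ≡ 16 (mod 31).
Combine by CRT: x ≡ 11 (mod 41), x ≡ 16 (mod 31) ⇒ x ≡ 667 (mod 1271).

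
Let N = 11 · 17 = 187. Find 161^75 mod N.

Mod 11: 161 ≡ 7; by Fermat, exponent reduces to 75 mod 10 = 5; 7^5 ≡ 10 (mod 11).
Mod 17: 161 ≡ 8; by Fermat, exponent reduces to 75 mod 16 = 11; 8^11 ≡ 2 (mod 17).
Combine by CRT: x ≡ 10 (mod 11), x ≡ 2 (mod 17) ⇒ x ≡ 87 (mod 187).

87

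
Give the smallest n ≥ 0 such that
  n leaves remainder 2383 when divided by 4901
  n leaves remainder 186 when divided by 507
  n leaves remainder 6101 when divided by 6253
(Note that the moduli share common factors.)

Combine the congruences pairwise.
gcd(4901, 507) = 169 and 169 | (186 − 2383), so the pair is consistent; merging gives n ≡ 7284 (mod 14703), where 14703 = lcm(4901, 507).
gcd(14703, 6253) = 169 and 169 | (6101 − 7284), so the pair is consistent; merging gives n ≡ 124908 (mod 544011), where 544011 = lcm(14703, 6253).
The solution is unique modulo lcm(4901, 507, 6253) = 544011.

124908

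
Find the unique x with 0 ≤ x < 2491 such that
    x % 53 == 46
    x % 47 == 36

From x ≡ 46 (mod 53) write x = 46 + 53t. Substituting into x ≡ 36 (mod 47) gives 53t ≡ 37 (mod 47), and since 6⁻¹ ≡ 8 (mod 47), t ≡ 14. Hence x ≡ 46 + 53·14 = 788 (mod 2491).

788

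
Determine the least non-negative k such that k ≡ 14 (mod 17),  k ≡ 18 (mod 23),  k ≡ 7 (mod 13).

1697

From k ≡ 14 (mod 17) write k = 14 + 17t. Substituting into k ≡ 18 (mod 23) gives 17t ≡ 4 (mod 23), and since 17⁻¹ ≡ 19 (mod 23), t ≡ 7. Hence k ≡ 14 + 17·7 = 133 (mod 391).
From k ≡ 133 (mod 391) write k = 133 + 391t. Substituting into k ≡ 7 (mod 13) gives 391t ≡ 4 (mod 13), and since 1⁻¹ ≡ 1 (mod 13), t ≡ 4. Hence k ≡ 133 + 391·4 = 1697 (mod 5083).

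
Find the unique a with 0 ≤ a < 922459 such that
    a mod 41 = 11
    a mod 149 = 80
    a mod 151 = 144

400294

The moduli are pairwise coprime; N = 41·149·151 = 922459.
N/41 = 22499; 22499 ≡ 31 (mod 41); 31·4 ≡ 1, so inverse 4.
N/149 = 6191; 6191 ≡ 82 (mod 149); 82·20 ≡ 1, so inverse 20.
N/151 = 6109; 6109 ≡ 69 (mod 151); 69·116 ≡ 1, so inverse 116.
a ≡ 11·22499·4 + 80·6191·20 + 144·6109·116 = 112940292.
112940292 mod 922459 = 400294.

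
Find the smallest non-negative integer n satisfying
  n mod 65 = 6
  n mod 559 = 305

Combine the congruences pairwise.
gcd(65, 559) = 13 and 13 | (305 − 6), so the pair is consistent; merging gives n ≡ 2541 (mod 2795), where 2795 = lcm(65, 559).
The solution is unique modulo lcm(65, 559) = 2795.

2541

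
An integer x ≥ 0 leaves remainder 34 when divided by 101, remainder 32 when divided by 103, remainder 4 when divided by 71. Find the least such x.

322628

From x ≡ 34 (mod 101) write x = 34 + 101t. Substituting into x ≡ 32 (mod 103) gives 101t ≡ 101 (mod 103), and since 101⁻¹ ≡ 51 (mod 103), t ≡ 1. Hence x ≡ 34 + 101·1 = 135 (mod 10403).
From x ≡ 135 (mod 10403) write x = 135 + 10403t. Substituting into x ≡ 4 (mod 71) gives 10403t ≡ 11 (mod 71), and since 37⁻¹ ≡ 48 (mod 71), t ≡ 31. Hence x ≡ 135 + 10403·31 = 322628 (mod 738613).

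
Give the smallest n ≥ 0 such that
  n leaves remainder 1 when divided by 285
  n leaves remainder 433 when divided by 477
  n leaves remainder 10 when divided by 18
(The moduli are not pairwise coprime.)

33346

gcd(285, 477) = 3 and 3 | (433 − 1), so the pair is consistent; merging gives n ≡ 33346 (mod 45315), where 45315 = lcm(285, 477).
gcd(45315, 18) = 9 and 9 | (10 − 33346), so the pair is consistent; merging gives n ≡ 33346 (mod 90630), where 90630 = lcm(45315, 18).
The solution is unique modulo lcm(285, 477, 18) = 90630.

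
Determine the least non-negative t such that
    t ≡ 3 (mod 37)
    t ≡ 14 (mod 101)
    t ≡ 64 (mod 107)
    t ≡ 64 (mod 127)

6101525

From t ≡ 3 (mod 37) write t = 3 + 37s. Substituting into t ≡ 14 (mod 101) gives 37s ≡ 11 (mod 101), and since 37⁻¹ ≡ 71 (mod 101), s ≡ 74. Hence t ≡ 3 + 37·74 = 2741 (mod 3737).
From t ≡ 2741 (mod 3737) write t = 2741 + 3737s. Substituting into t ≡ 64 (mod 107) gives 3737s ≡ 105 (mod 107), and since 99⁻¹ ≡ 40 (mod 107), s ≡ 27. Hence t ≡ 2741 + 3737·27 = 103640 (mod 399859).
From t ≡ 103640 (mod 399859) write t = 103640 + 399859s. Substituting into t ≡ 64 (mod 127) gives 399859s ≡ 56 (mod 127), and since 63⁻¹ ≡ 125 (mod 127), s ≡ 15. Hence t ≡ 103640 + 399859·15 = 6101525 (mod 50782093).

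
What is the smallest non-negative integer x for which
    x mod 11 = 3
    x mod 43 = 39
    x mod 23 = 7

The moduli are pairwise coprime; N = 11·43·23 = 10879.
N/11 = 989; 989 ≡ 10 (mod 11); 10·10 ≡ 1, so inverse 10.
N/43 = 253; 253 ≡ 38 (mod 43); 38·17 ≡ 1, so inverse 17.
N/23 = 473; 473 ≡ 13 (mod 23); 13·16 ≡ 1, so inverse 16.
x ≡ 3·989·10 + 39·253·17 + 7·473·16 = 250385.
250385 mod 10879 = 168.

168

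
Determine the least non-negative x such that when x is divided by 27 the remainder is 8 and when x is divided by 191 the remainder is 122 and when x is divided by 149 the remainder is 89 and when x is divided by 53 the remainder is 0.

37470311

Combine the congruences pairwise.
From x ≡ 8 (mod 27) write x = 8 + 27t. Substituting into x ≡ 122 (mod 191) gives 27t ≡ 114 (mod 191), and since 27⁻¹ ≡ 92 (mod 191), t ≡ 174. Hence x ≡ 8 + 27·174 = 4706 (mod 5157).
From x ≡ 4706 (mod 5157) write x = 4706 + 5157t. Substituting into x ≡ 89 (mod 149) gives 5157t ≡ 2 (mod 149), and since 91⁻¹ ≡ 131 (mod 149), t ≡ 113. Hence x ≡ 4706 + 5157·113 = 587447 (mod 768393).
From x ≡ 587447 (mod 768393) write x = 587447 + 768393t. Substituting into x ≡ 0 (mod 53) gives 768393t ≡ 5 (mod 53), and since 52⁻¹ ≡ 52 (mod 53), t ≡ 48. Hence x ≡ 587447 + 768393·48 = 37470311 (mod 40724829).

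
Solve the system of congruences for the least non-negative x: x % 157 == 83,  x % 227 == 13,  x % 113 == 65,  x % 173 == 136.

From x ≡ 83 (mod 157) write x = 83 + 157t. Substituting into x ≡ 13 (mod 227) gives 157t ≡ 157 (mod 227), and since 157⁻¹ ≡ 107 (mod 227), t ≡ 1. Hence x ≡ 83 + 157·1 = 240 (mod 35639).
From x ≡ 240 (mod 35639) write x = 240 + 35639t. Substituting into x ≡ 65 (mod 113) gives 35639t ≡ 51 (mod 113), and since 44⁻¹ ≡ 18 (mod 113), t ≡ 14. Hence x ≡ 240 + 35639·14 = 499186 (mod 4027207).
From x ≡ 499186 (mod 4027207) write x = 499186 + 4027207t. Substituting into x ≡ 136 (mod 173) gives 4027207t ≡ 55 (mod 173), and since 113⁻¹ ≡ 49 (mod 173), t ≡ 100. Hence x ≡ 499186 + 4027207·100 = 403219886 (mod 696706811).

403219886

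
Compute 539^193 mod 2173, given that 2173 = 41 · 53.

17

Mod 41: 539 ≡ 6; by Fermat, exponent reduces to 193 mod 40 = 33; 6^33 ≡ 17 (mod 41).
Mod 53: 539 ≡ 9; by Fermat, exponent reduces to 193 mod 52 = 37; 9^37 ≡ 17 (mod 53).
Combine by CRT: x ≡ 17 (mod 41), x ≡ 17 (mod 53) ⇒ x ≡ 17 (mod 2173).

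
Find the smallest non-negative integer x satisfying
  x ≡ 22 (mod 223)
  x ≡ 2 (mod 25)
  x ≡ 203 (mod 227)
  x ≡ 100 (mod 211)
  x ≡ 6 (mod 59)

2445275302

The moduli are pairwise coprime; N = 223·25·227·211·59 = 15754520725.
N/223 = 70648075; 70648075 ≡ 114 (mod 223); 114·45 ≡ 1, so inverse 45.
N/25 = 630180829; 630180829 ≡ 4 (mod 25); 4·19 ≡ 1, so inverse 19.
N/227 = 69403175; 69403175 ≡ 195 (mod 227); 195·78 ≡ 1, so inverse 78.
N/211 = 74665975; 74665975 ≡ 38 (mod 211); 38·50 ≡ 1, so inverse 50.
N/59 = 267025775; 267025775 ≡ 35 (mod 59); 35·27 ≡ 1, so inverse 27.
x ≡ 22·70648075·45 + 2·630180829·19 + 203·69403175·78 + 100·74665975·50 + 6·267025775·27 = 1609406389252.
1609406389252 mod 15754520725 = 2445275302.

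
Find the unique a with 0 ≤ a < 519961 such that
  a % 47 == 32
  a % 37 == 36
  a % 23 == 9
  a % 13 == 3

300550

The moduli are pairwise coprime; N = 47·37·23·13 = 519961.
N/47 = 11063; 11063 ≡ 18 (mod 47); 18·34 ≡ 1, so inverse 34.
N/37 = 14053; 14053 ≡ 30 (mod 37); 30·21 ≡ 1, so inverse 21.
N/23 = 22607; 22607 ≡ 21 (mod 23); 21·11 ≡ 1, so inverse 11.
N/13 = 39997; 39997 ≡ 9 (mod 13); 9·3 ≡ 1, so inverse 3.
a ≡ 32·11063·34 + 36·14053·21 + 9·22607·11 + 3·39997·3 = 25258678.
25258678 mod 519961 = 300550.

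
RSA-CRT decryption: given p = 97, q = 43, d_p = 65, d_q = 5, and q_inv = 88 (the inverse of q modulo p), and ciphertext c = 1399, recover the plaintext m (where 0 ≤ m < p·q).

2210

m₁ = c^(d_p) mod p: c ≡ 41 (mod 97), and 41^65 mod 97 = 76.
m₂ = c^(d_q) mod q: c ≡ 23 (mod 43), and 23^5 mod 43 = 17.
h = q_inv·(m₁ − m₂) mod p = 88·(76 − 17) mod 97 = 51.
m = m₂ + h·q = 17 + 51·43 = 2210.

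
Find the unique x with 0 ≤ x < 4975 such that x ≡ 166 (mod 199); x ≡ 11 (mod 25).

Combine the congruences pairwise.
From x ≡ 166 (mod 199) write x = 166 + 199t. Substituting into x ≡ 11 (mod 25) gives 199t ≡ 20 (mod 25), and since 24⁻¹ ≡ 24 (mod 25), t ≡ 5. Hence x ≡ 166 + 199·5 = 1161 (mod 4975).

1161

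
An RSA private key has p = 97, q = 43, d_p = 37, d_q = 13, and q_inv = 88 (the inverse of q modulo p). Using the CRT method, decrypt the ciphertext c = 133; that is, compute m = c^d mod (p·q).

m₁ = c^(d_p) mod p: c ≡ 36 (mod 97), and 36^37 mod 97 = 36.
m₂ = c^(d_q) mod q: c ≡ 4 (mod 43), and 4^13 mod 43 = 11.
h = q_inv·(m₁ − m₂) mod p = 88·(36 − 11) mod 97 = 66.
m = m₂ + h·q = 11 + 66·43 = 2849.

2849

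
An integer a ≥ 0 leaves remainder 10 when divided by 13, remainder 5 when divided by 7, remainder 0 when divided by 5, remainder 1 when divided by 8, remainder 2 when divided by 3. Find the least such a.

From a ≡ 10 (mod 13) write a = 10 + 13t. Substituting into a ≡ 5 (mod 7) gives 13t ≡ 2 (mod 7), and since 6⁻¹ ≡ 6 (mod 7), t ≡ 5. Hence a ≡ 10 + 13·5 = 75 (mod 91).
From a ≡ 75 (mod 91) write a = 75 + 91t. Substituting into a ≡ 0 (mod 5) gives 91t ≡ 0 (mod 5), and since 1⁻¹ ≡ 1 (mod 5), t ≡ 0. Hence a ≡ 75 + 91·0 = 75 (mod 455).
From a ≡ 75 (mod 455) write a = 75 + 455t. Substituting into a ≡ 1 (mod 8) gives 455t ≡ 6 (mod 8), and since 7⁻¹ ≡ 7 (mod 8), t ≡ 2. Hence a ≡ 75 + 455·2 = 985 (mod 3640).
From a ≡ 985 (mod 3640) write a = 985 + 3640t. Substituting into a ≡ 2 (mod 3) gives 3640t ≡ 1 (mod 3), and since 1⁻¹ ≡ 1 (mod 3), t ≡ 1. Hence a ≡ 985 + 3640·1 = 4625 (mod 10920).

4625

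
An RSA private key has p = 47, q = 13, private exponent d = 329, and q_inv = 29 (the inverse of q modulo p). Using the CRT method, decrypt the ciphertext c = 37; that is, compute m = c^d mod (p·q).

d_p = d mod (p−1) = 329 mod 46 = 7; d_q = d mod (q−1) = 5.
m₁ = c^(d_p) mod p: c ≡ 37 (mod 47), and 37^7 mod 47 = 2.
m₂ = c^(d_q) mod q: c ≡ 11 (mod 13), and 11^5 mod 13 = 7.
h = q_inv·(m₁ − m₂) mod p = 29·(2 − 7) mod 47 = 43.
m = m₂ + h·q = 7 + 43·13 = 566.

566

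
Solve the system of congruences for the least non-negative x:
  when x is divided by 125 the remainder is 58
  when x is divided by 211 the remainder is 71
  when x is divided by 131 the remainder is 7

From x ≡ 58 (mod 125) write x = 58 + 125t. Substituting into x ≡ 71 (mod 211) gives 125t ≡ 13 (mod 211), and since 125⁻¹ ≡ 184 (mod 211), t ≡ 71. Hence x ≡ 58 + 125·71 = 8933 (mod 26375).
From x ≡ 8933 (mod 26375) write x = 8933 + 26375t. Substituting into x ≡ 7 (mod 131) gives 26375t ≡ 113 (mod 131), and since 44⁻¹ ≡ 3 (mod 131), t ≡ 77. Hence x ≡ 8933 + 26375·77 = 2039808 (mod 3455125).

2039808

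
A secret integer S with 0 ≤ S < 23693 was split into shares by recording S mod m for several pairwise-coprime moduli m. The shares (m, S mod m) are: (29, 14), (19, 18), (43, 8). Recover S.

From S ≡ 14 (mod 29) write S = 14 + 29t. Substituting into S ≡ 18 (mod 19) gives 29t ≡ 4 (mod 19), and since 10⁻¹ ≡ 2 (mod 19), t ≡ 8. Hence S ≡ 14 + 29·8 = 246 (mod 551).
From S ≡ 246 (mod 551) write S = 246 + 551t. Substituting into S ≡ 8 (mod 43) gives 551t ≡ 20 (mod 43), and since 35⁻¹ ≡ 16 (mod 43), t ≡ 19. Hence S ≡ 246 + 551·19 = 10715 (mod 23693).

10715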